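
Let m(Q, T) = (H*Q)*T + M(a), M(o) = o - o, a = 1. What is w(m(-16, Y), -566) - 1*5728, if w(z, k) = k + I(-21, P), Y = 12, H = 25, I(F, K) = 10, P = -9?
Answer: -6284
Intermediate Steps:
M(o) = 0
m(Q, T) = 25*Q*T (m(Q, T) = (25*Q)*T + 0 = 25*Q*T + 0 = 25*Q*T)
w(z, k) = 10 + k (w(z, k) = k + 10 = 10 + k)
w(m(-16, Y), -566) - 1*5728 = (10 - 566) - 1*5728 = -556 - 5728 = -6284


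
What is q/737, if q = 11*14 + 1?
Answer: 155/737 ≈ 0.21031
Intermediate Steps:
q = 155 (q = 154 + 1 = 155)
q/737 = 155/737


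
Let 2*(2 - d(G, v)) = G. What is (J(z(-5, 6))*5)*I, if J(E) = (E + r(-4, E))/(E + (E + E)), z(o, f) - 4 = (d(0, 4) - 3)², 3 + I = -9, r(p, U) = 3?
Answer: -32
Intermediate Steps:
d(G, v) = 2 - G/2
I = -12 (I = -3 - 9 = -12)
z(o, f) = 5 (z(o, f) = 4 + ((2 - ½*0) - 3)² = 4 + ((2 + 0) - 3)² = 4 + (2 - 3)² = 4 + (-1)² = 4 + 1 = 5)
J(E) = (3 + E)/(3*E) (J(E) = (E + 3)/(E + (E + E)) = (3 + E)/(E + 2*E) = (3 + E)/((3*E)) = (3 + E)*(1/(3*E)) = (3 + E)/(3*E))
(J(z(-5, 6))*5)*I = (((⅓)*(3 + 5)/5)*5)*(-12) = (((⅓)*(⅕)*8)*5)*(-12) = ((8/15)*5)*(-12) = (8/3)*(-12) = -32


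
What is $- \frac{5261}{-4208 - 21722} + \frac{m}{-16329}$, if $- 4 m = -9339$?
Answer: $\frac{16911201}{282273980} \approx 0.059911$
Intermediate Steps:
$m = \frac{9339}{4}$ ($m = \left(- \frac{1}{4}\right) \left(-9339\right) = \frac{9339}{4} \approx 2334.8$)
$- \frac{5261}{-4208 - 21722} + \frac{m}{-16329} = - \frac{5261}{-4208 - 21722} + \frac{9339}{4 \left(-16329\right)} = - \frac{5261}{-4208 - 21722} + \frac{9339}{4} \left(- \frac{1}{16329}\right) = - \frac{5261}{-25930} - \frac{3113}{21772} = \left(-5261\right) \left(- \frac{1}{25930}\right) - \frac{3113}{21772} = \frac{5261}{25930} - \frac{3113}{21772} = \frac{16911201}{282273980}$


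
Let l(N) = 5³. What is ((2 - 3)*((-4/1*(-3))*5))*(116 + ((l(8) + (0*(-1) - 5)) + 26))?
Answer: -15720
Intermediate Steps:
l(N) = 125
((2 - 3)*((-4/1*(-3))*5))*(116 + ((l(8) + (0*(-1) - 5)) + 26)) = ((2 - 3)*((-4/1*(-3))*5))*(116 + ((125 + (0*(-1) - 5)) + 26)) = (--4*1*(-3)*5)*(116 + ((125 + (0 - 5)) + 26)) = (-(-4*(-3))*5)*(116 + ((125 - 5) + 26)) = (-12*5)*(116 + (120 + 26)) = (-1*60)*(116 + 146) = -60*262 = -15720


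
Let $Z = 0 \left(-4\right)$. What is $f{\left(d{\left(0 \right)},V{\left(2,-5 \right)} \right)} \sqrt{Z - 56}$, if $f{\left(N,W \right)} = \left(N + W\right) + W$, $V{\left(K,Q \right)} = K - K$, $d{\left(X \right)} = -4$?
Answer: $- 8 i \sqrt{14} \approx - 29.933 i$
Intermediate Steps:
$Z = 0$
$V{\left(K,Q \right)} = 0$
$f{\left(N,W \right)} = N + 2 W$
$f{\left(d{\left(0 \right)},V{\left(2,-5 \right)} \right)} \sqrt{Z - 56} = \left(-4 + 2 \cdot 0\right) \sqrt{0 - 56} = \left(-4 + 0\right) \sqrt{-56} = - 4 \cdot 2 i \sqrt{14} = - 8 i \sqrt{14}$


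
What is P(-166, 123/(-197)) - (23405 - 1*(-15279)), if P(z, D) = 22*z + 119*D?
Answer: -8354829/197 ≈ -42410.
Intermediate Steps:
P(-166, 123/(-197)) - (23405 - 1*(-15279)) = (22*(-166) + 119*(123/(-197))) - (23405 - 1*(-15279)) = (-3652 + 119*(123*(-1/197))) - (23405 + 15279) = (-3652 + 119*(-123/197)) - 1*38684 = (-3652 - 14637/197) - 38684 = -734081/197 - 38684 = -8354829/197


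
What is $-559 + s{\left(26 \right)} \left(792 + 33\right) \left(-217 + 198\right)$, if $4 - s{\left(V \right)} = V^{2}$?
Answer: $10533041$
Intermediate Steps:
$s{\left(V \right)} = 4 - V^{2}$
$-559 + s{\left(26 \right)} \left(792 + 33\right) \left(-217 + 198\right) = -559 + \left(4 - 26^{2}\right) \left(792 + 33\right) \left(-217 + 198\right) = -559 + \left(4 - 676\right) 825 \left(-19\right) = -559 + \left(4 - 676\right) \left(-15675\right) = -559 - -10533600 = -559 + 10533600 = 10533041$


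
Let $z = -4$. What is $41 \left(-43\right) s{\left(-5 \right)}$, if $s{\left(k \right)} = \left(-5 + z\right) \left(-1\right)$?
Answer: $-15867$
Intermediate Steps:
$s{\left(k \right)} = 9$ ($s{\left(k \right)} = \left(-5 - 4\right) \left(-1\right) = \left(-9\right) \left(-1\right) = 9$)
$41 \left(-43\right) s{\left(-5 \right)} = 41 \left(-43\right) 9 = \left(-1763\right) 9 = -15867$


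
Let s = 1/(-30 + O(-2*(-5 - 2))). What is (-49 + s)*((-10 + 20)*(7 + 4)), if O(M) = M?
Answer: -43175/8 ≈ -5396.9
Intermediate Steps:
s = -1/16 (s = 1/(-30 - 2*(-5 - 2)) = 1/(-30 - 2*(-7)) = 1/(-30 + 14) = 1/(-16) = -1/16 ≈ -0.062500)
(-49 + s)*((-10 + 20)*(7 + 4)) = (-49 - 1/16)*((-10 + 20)*(7 + 4)) = -3925*11/8 = -785/16*110 = -43175/8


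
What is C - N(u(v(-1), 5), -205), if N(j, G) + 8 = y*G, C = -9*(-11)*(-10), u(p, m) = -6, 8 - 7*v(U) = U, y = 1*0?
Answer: -982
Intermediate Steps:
y = 0
v(U) = 8/7 - U/7
C = -990 (C = 99*(-10) = -990)
N(j, G) = -8 (N(j, G) = -8 + 0*G = -8 + 0 = -8)
C - N(u(v(-1), 5), -205) = -990 - 1*(-8) = -990 + 8 = -982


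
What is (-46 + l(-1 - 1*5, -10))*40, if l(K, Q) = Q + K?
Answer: -2480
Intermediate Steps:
l(K, Q) = K + Q
(-46 + l(-1 - 1*5, -10))*40 = (-46 + ((-1 - 1*5) - 10))*40 = (-46 + ((-1 - 5) - 10))*40 = (-46 + (-6 - 10))*40 = (-46 - 16)*40 = -62*40 = -2480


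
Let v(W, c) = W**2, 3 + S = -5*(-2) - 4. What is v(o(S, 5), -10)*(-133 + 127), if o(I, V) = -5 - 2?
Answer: -294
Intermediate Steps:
S = 3 (S = -3 + (-5*(-2) - 4) = -3 + (10 - 4) = -3 + 6 = 3)
o(I, V) = -7
v(o(S, 5), -10)*(-133 + 127) = (-7)**2*(-133 + 127) = 49*(-6) = -294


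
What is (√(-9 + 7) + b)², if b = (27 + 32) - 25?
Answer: (34 + I*√2)² ≈ 1154.0 + 96.167*I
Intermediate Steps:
b = 34 (b = 59 - 25 = 34)
(√(-9 + 7) + b)² = (√(-9 + 7) + 34)² = (√(-2) + 34)² = (I*√2 + 34)² = (34 + I*√2)²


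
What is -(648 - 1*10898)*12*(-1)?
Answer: -123000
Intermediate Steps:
-(648 - 1*10898)*12*(-1) = -(648 - 10898)*(-12) = -(-10250)*(-12) = -1*123000 = -123000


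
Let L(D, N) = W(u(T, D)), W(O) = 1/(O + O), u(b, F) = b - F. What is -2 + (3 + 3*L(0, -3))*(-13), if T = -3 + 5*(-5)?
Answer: -2257/56 ≈ -40.304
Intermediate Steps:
T = -28 (T = -3 - 25 = -28)
W(O) = 1/(2*O)
L(D, N) = 1/(2*(-28 - D))
-2 + (3 + 3*L(0, -3))*(-13) = -2 + (3 + 3*(-1/(56 + 2*0)))*(-13) = -2 + (3 + 3*(-1/(56 + 0)))*(-13) = -2 + (3 + 3*(-1/56))*(-13) = -2 + (3 - 3/56)*(-13) = -2 + (165/56)*(-13) = -2 - 2145/56 = -2257/56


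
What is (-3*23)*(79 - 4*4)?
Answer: -4347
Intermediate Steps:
(-3*23)*(79 - 4*4) = -69*(79 - 16) = -69*63 = -4347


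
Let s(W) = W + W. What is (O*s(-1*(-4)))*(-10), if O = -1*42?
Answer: 3360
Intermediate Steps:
s(W) = 2*W
O = -42
(O*s(-1*(-4)))*(-10) = -84*(-1*(-4))*(-10) = -84*4*(-10) = -42*8*(-10) = -336*(-10) = 3360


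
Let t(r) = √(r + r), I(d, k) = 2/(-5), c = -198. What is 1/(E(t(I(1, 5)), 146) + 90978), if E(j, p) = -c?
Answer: 1/91176 ≈ 1.0968e-5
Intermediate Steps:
I(d, k) = -⅖ (I(d, k) = 2*(-⅕) = -⅖)
t(r) = √2*√r (t(r) = √(2*r) = √2*√r)
E(j, p) = 198 (E(j, p) = -1*(-198) = 198)
1/(E(t(I(1, 5)), 146) + 90978) = 1/(198 + 90978) = 1/91176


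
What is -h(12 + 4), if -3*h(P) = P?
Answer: 16/3 ≈ 5.3333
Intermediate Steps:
h(P) = -P/3
-h(12 + 4) = -(-1)*(12 + 4)/3 = -(-1)*16/3 = -1*(-16/3) = 16/3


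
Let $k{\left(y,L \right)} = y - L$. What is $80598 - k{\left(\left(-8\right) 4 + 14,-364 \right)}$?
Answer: $80252$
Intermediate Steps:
$80598 - k{\left(\left(-8\right) 4 + 14,-364 \right)} = 80598 - \left(\left(\left(-8\right) 4 + 14\right) - -364\right) = 80598 - \left(\left(-32 + 14\right) + 364\right) = 80598 - \left(-18 + 364\right) = 80598 - 346 = 80252$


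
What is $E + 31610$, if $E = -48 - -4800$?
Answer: $36362$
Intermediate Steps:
$E = 4752$ ($E = -48 + 4800 = 4752$)
$E + 31610 = 4752 + 31610 = 36362$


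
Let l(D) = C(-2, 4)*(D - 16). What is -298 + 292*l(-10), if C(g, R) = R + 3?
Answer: -53442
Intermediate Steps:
C(g, R) = 3 + R
l(D) = -112 + 7*D (l(D) = (3 + 4)*(D - 16) = 7*(-16 + D) = -112 + 7*D)
-298 + 292*l(-10) = -298 + 292*(-112 + 7*(-10)) = -298 + 292*(-112 - 70) = -298 + 292*(-182) = -298 - 53144 = -53442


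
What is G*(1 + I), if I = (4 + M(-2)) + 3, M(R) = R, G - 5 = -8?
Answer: -18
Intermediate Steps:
G = -3 (G = 5 - 8 = -3)
I = 5 (I = (4 - 2) + 3 = 2 + 3 = 5)
G*(1 + I) = -3*(1 + 5) = -3*6 = -18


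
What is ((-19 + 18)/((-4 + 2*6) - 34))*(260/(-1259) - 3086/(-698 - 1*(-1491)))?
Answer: -2045727/12979031 ≈ -0.15762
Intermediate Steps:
((-19 + 18)/((-4 + 2*6) - 34))*(260/(-1259) - 3086/(-698 - 1*(-1491))) = (-1/((-4 + 12) - 34))*(260*(-1/1259) - 3086/(-698 + 1491)) = (-1/(8 - 34))*(-260/1259 - 3086/793) = (-1/(-26))*(-260/1259 - 3086*1/793) = (-1*(-1/26))*(-260/1259 - 3086/793) = (1/26)*(-4091454/998387) = -2045727/12979031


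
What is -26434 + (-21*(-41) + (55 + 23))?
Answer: -25495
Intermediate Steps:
-26434 + (-21*(-41) + (55 + 23)) = -26434 + (861 + 78) = -26434 + 939 = -25495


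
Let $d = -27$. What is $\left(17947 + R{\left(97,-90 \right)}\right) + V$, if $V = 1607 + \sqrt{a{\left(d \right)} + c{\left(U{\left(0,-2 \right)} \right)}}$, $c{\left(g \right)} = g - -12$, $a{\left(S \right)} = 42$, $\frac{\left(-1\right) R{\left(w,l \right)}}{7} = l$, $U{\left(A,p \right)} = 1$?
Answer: $20184 + \sqrt{55} \approx 20191.0$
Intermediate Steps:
$R{\left(w,l \right)} = - 7 l$
$c{\left(g \right)} = 12 + g$ ($c{\left(g \right)} = g + 12 = 12 + g$)
$V = 1607 + \sqrt{55}$ ($V = 1607 + \sqrt{42 + \left(12 + 1\right)} = 1607 + \sqrt{42 + 13} = 1607 + \sqrt{55} \approx 1614.4$)
$\left(17947 + R{\left(97,-90 \right)}\right) + V = \left(17947 - -630\right) + \left(1607 + \sqrt{55}\right) = \left(17947 + 630\right) + \left(1607 + \sqrt{55}\right) = 18577 + \left(1607 + \sqrt{55}\right) = 20184 + \sqrt{55}$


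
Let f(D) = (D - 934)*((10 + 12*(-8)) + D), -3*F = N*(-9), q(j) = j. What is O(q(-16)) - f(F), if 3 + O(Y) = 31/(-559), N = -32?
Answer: -104791848/559 ≈ -1.8746e+5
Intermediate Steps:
O(Y) = -1708/559 (O(Y) = -3 + 31/(-559) = -3 + 31*(-1/559) = -3 - 31/559 = -1708/559)
F = -96 (F = -(-32)*(-9)/3 = -⅓*288 = -96)
f(D) = (-934 + D)*(-86 + D) (f(D) = (-934 + D)*((10 - 96) + D) = (-934 + D)*(-86 + D))
O(q(-16)) - f(F) = -1708/559 - (80324 + (-96)² - 1020*(-96)) = -1708/559 - (80324 + 9216 + 97920) = -1708/559 - 1*187460 = -1708/559 - 187460 = -104791848/559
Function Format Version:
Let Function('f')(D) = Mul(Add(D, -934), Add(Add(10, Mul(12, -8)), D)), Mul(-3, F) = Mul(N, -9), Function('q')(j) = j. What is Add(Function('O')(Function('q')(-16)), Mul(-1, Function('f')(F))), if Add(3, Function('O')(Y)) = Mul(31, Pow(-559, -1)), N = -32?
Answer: Rational(-104791848, 559) ≈ -1.8746e+5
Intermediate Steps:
Function('O')(Y) = Rational(-1708, 559) (Function('O')(Y) = Add(-3, Mul(31, Pow(-559, -1))) = Add(-3, Mul(31, Rational(-1, 559))) = Add(-3, Rational(-31, 559)) = Rational(-1708, 559))
F = -96 (F = Mul(Rational(-1, 3), Mul(-32, -9)) = Mul(Rational(-1, 3), 288) = -96)
Function('f')(D) = Mul(Add(-934, D), Add(-86, D)) (Function('f')(D) = Mul(Add(-934, D), Add(Add(10, -96), D)) = Mul(Add(-934, D), Add(-86, D)))
Add(Function('O')(Function('q')(-16)), Mul(-1, Function('f')(F))) = Add(Rational(-1708, 559), Mul(-1, Add(80324, Pow(-96, 2), Mul(-1020, -96)))) = Add(Rational(-1708, 559), Mul(-1, Add(80324, 9216, 97920))) = Add(Rational(-1708, 559), Mul(-1, 187460)) = Add(Rational(-1708, 559), -187460) = Rational(-104791848, 559)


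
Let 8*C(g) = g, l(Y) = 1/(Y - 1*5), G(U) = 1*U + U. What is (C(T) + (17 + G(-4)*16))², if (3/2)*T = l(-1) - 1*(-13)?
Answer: 62647225/5184 ≈ 12085.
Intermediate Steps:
G(U) = 2*U (G(U) = U + U = 2*U)
l(Y) = 1/(-5 + Y) (l(Y) = 1/(Y - 5) = 1/(-5 + Y))
T = 77/9 (T = 2*(1/(-5 - 1) - 1*(-13))/3 = 2*(1/(-6) + 13)/3 = 2*(-⅙ + 13)/3 = (⅔)*(77/6) = 77/9 ≈ 8.5556)
C(g) = g/8
(C(T) + (17 + G(-4)*16))² = ((⅛)*(77/9) + (17 + (2*(-4))*16))² = (77/72 + (17 - 8*16))² = (77/72 + (17 - 128))² = (77/72 - 111)² = (-7915/72)² = 62647225/5184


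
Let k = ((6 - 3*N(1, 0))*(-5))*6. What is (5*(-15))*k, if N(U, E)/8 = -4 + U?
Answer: 175500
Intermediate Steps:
N(U, E) = -32 + 8*U (N(U, E) = 8*(-4 + U) = -32 + 8*U)
k = -2340 (k = ((6 - 3*(-32 + 8*1))*(-5))*6 = ((6 - 3*(-32 + 8))*(-5))*6 = ((6 - 3*(-24))*(-5))*6 = ((6 + 72)*(-5))*6 = (78*(-5))*6 = -390*6 = -2340)
(5*(-15))*k = (5*(-15))*(-2340) = -75*(-2340) = 175500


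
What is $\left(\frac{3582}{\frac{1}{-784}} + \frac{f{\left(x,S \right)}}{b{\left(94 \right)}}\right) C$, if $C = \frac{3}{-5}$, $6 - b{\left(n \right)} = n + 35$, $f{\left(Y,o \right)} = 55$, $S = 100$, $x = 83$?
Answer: $\frac{345419479}{205} \approx 1.685 \cdot 10^{6}$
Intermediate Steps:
$b{\left(n \right)} = -29 - n$ ($b{\left(n \right)} = 6 - \left(n + 35\right) = 6 - \left(35 + n\right) = -29 - n$)
$C = - \frac{3}{5}$ ($C = 3 \left(- \frac{1}{5}\right) = - \frac{3}{5} \approx -0.6$)
$\left(\frac{3582}{\frac{1}{-784}} + \frac{f{\left(x,S \right)}}{b{\left(94 \right)}}\right) C = \left(\frac{3582}{\frac{1}{-784}} + \frac{55}{-29 - 94}\right) \left(- \frac{3}{5}\right) = \left(\frac{3582}{- \frac{1}{784}} + \frac{55}{-29 - 94}\right) \left(- \frac{3}{5}\right) = \left(3582 \left(-784\right) + \frac{55}{-123}\right) \left(- \frac{3}{5}\right) = \left(-2808288 + 55 \left(- \frac{1}{123}\right)\right) \left(- \frac{3}{5}\right) = \left(-2808288 - \frac{55}{123}\right) \left(- \frac{3}{5}\right) = \left(- \frac{345419479}{123}\right) \left(- \frac{3}{5}\right) = \frac{345419479}{205}$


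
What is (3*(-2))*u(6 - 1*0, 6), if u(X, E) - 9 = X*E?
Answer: -270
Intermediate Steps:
u(X, E) = 9 + E*X (u(X, E) = 9 + X*E = 9 + E*X)
(3*(-2))*u(6 - 1*0, 6) = (3*(-2))*(9 + 6*(6 - 1*0)) = -6*(9 + 6*(6 + 0)) = -6*(9 + 6*6) = -6*(9 + 36) = -6*45 = -270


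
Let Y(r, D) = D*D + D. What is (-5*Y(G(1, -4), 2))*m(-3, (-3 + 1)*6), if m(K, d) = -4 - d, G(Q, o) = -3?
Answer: -240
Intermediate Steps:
Y(r, D) = D + D² (Y(r, D) = D² + D = D + D²)
(-5*Y(G(1, -4), 2))*m(-3, (-3 + 1)*6) = (-10*(1 + 2))*(-4 - (-3 + 1)*6) = (-10*3)*(-4 - (-2)*6) = (-5*6)*(-4 - 1*(-12)) = -30*(-4 + 12) = -30*8 = -240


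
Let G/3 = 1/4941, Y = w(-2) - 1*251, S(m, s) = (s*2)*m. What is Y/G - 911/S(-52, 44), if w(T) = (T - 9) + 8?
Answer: -1914313777/4576 ≈ -4.1834e+5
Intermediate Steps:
S(m, s) = 2*m*s (S(m, s) = (2*s)*m = 2*m*s)
w(T) = -1 + T (w(T) = (-9 + T) + 8 = -1 + T)
Y = -254 (Y = (-1 - 2) - 1*251 = -3 - 251 = -254)
G = 1/1647 (G = 3/4941 = 3*(1/4941) = 1/1647 ≈ 0.00060716)
Y/G - 911/S(-52, 44) = -254/1/1647 - 911/(2*(-52)*44) = -254*1647 - 911/(-4576) = -418338 - 911*(-1/4576) = -418338 + 911/4576 = -1914313777/4576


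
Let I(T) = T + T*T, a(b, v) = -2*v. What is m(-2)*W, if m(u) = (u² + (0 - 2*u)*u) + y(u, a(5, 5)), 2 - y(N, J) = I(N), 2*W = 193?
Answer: -386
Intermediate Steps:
W = 193/2 (W = (½)*193 = 193/2 ≈ 96.500)
I(T) = T + T²
y(N, J) = 2 - N*(1 + N)
m(u) = 2 - u² - u*(1 + u) (m(u) = (u² + (0 - 2*u)*u) + (2 - u*(1 + u)) = (u² + (-2*u)*u) + (2 - u*(1 + u)) = (u² - 2*u²) + (2 - u*(1 + u)) = -u² + (2 - u*(1 + u)) = 2 - u² - u*(1 + u))
m(-2)*W = (2 - 1*(-2) - 2*(-2)²)*(193/2) = (2 + 2 - 2*4)*(193/2) = (2 + 2 - 8)*(193/2) = -4*193/2 = -386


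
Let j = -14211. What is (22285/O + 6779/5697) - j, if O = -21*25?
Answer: 2825375767/199395 ≈ 14170.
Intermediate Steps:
O = -525
(22285/O + 6779/5697) - j = (22285/(-525) + 6779/5697) - 1*(-14211) = (22285*(-1/525) + 6779*(1/5697)) + 14211 = (-4457/105 + 6779/5697) + 14211 = -8226578/199395 + 14211 = 2825375767/199395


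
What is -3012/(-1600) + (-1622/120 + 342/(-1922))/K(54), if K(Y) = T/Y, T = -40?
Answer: 978789/48050 ≈ 20.370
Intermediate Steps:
K(Y) = -40/Y
-3012/(-1600) + (-1622/120 + 342/(-1922))/K(54) = -3012/(-1600) + (-1622/120 + 342/(-1922))/((-40/54)) = -3012*(-1/1600) + (-1622*1/120 + 342*(-1/1922))/((-40*1/54)) = 753/400 + (-811/60 - 171/961)/(-20/27) = 753/400 - 789631/57660*(-27/20) = 753/400 + 7106679/384400 = 978789/48050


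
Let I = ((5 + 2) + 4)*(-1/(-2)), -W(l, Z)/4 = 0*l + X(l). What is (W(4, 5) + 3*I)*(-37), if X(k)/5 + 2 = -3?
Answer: -8621/2 ≈ -4310.5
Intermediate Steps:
X(k) = -25 (X(k) = -10 + 5*(-3) = -10 - 15 = -25)
W(l, Z) = 100 (W(l, Z) = -4*(0*l - 25) = -4*(0 - 25) = -4*(-25) = 100)
I = 11/2 (I = (7 + 4)*(-1*(-1/2)) = 11*(1/2) = 11/2 ≈ 5.5000)
(W(4, 5) + 3*I)*(-37) = (100 + 3*(11/2))*(-37) = (100 + 33/2)*(-37) = (233/2)*(-37) = -8621/2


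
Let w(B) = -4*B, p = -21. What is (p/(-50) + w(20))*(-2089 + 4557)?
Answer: -4910086/25 ≈ -1.9640e+5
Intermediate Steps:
(p/(-50) + w(20))*(-2089 + 4557) = (-21/(-50) - 4*20)*(-2089 + 4557) = (-1/50*(-21) - 80)*2468 = (21/50 - 80)*2468 = -3979/50*2468 = -4910086/25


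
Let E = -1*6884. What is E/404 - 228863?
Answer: -23116884/101 ≈ -2.2888e+5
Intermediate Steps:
E = -6884
E/404 - 228863 = -6884/404 - 228863 = -6884*1/404 - 228863 = -1721/101 - 228863 = -23116884/101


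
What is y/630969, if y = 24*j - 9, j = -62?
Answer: -499/210323 ≈ -0.0023725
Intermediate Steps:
y = -1497 (y = 24*(-62) - 9 = -1488 - 9 = -1497)
y/630969 = -1497/630969 = -1497*1/630969 = -499/210323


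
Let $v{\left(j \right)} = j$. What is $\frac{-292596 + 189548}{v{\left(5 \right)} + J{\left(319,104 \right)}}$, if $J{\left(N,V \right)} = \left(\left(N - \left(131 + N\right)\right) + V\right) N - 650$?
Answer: $\frac{51524}{4629} \approx 11.131$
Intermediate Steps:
$J{\left(N,V \right)} = -650 + N \left(-131 + V\right)$ ($J{\left(N,V \right)} = \left(-131 + V\right) N - 650 = N \left(-131 + V\right) - 650 = -650 + N \left(-131 + V\right)$)
$\frac{-292596 + 189548}{v{\left(5 \right)} + J{\left(319,104 \right)}} = \frac{-292596 + 189548}{5 - 9263} = - \frac{103048}{5 - 9263} = - \frac{103048}{-9258} = \left(-103048\right) \left(- \frac{1}{9258}\right) = \frac{51524}{4629}$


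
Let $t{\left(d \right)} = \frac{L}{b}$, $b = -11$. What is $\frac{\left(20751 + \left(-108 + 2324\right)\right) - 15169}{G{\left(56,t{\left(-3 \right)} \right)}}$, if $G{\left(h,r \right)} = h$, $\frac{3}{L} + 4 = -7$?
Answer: $\frac{557}{4} \approx 139.25$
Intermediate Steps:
$L = - \frac{3}{11}$ ($L = \frac{3}{-4 - 7} = \frac{3}{-11} = 3 \left(- \frac{1}{11}\right) = - \frac{3}{11} \approx -0.27273$)
$t{\left(d \right)} = \frac{3}{121}$ ($t{\left(d \right)} = - \frac{3}{11 \left(-11\right)} = \left(- \frac{3}{11}\right) \left(- \frac{1}{11}\right) = \frac{3}{121}$)
$\frac{\left(20751 + \left(-108 + 2324\right)\right) - 15169}{G{\left(56,t{\left(-3 \right)} \right)}} = \frac{\left(20751 + \left(-108 + 2324\right)\right) - 15169}{56} = \left(\left(20751 + 2216\right) - 15169\right) \frac{1}{56} = \left(22967 - 15169\right) \frac{1}{56} = 7798 \cdot \frac{1}{56} = \frac{557}{4}$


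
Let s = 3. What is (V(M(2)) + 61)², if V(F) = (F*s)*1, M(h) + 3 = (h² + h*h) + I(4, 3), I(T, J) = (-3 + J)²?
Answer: 5776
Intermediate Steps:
M(h) = -3 + 2*h² (M(h) = -3 + ((h² + h*h) + (-3 + 3)²) = -3 + ((h² + h²) + 0²) = -3 + (2*h² + 0) = -3 + 2*h²)
V(F) = 3*F (V(F) = (F*3)*1 = (3*F)*1 = 3*F)
(V(M(2)) + 61)² = (3*(-3 + 2*2²) + 61)² = (3*(-3 + 2*4) + 61)² = (3*(-3 + 8) + 61)² = (3*5 + 61)² = (15 + 61)² = 76² = 5776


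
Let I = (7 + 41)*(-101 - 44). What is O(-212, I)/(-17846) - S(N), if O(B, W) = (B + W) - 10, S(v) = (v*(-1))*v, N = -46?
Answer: 18884659/8923 ≈ 2116.4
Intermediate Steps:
S(v) = -v² (S(v) = (-v)*v = -v²)
I = -6960 (I = 48*(-145) = -6960)
O(B, W) = -10 + B + W
O(-212, I)/(-17846) - S(N) = (-10 - 212 - 6960)/(-17846) - (-1)*(-46)² = -7182*(-1/17846) - (-1)*2116 = 3591/8923 - 1*(-2116) = 3591/8923 + 2116 = 18884659/8923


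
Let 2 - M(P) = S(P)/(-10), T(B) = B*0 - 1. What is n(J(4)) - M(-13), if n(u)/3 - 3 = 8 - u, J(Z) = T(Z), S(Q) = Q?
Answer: 353/10 ≈ 35.300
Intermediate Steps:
T(B) = -1 (T(B) = 0 - 1 = -1)
J(Z) = -1
M(P) = 2 + P/10 (M(P) = 2 - P/(-10) = 2 - P*(-1)/10 = 2 - (-1)*P/10 = 2 + P/10)
n(u) = 33 - 3*u (n(u) = 9 + 3*(8 - u) = 9 + (24 - 3*u) = 33 - 3*u)
n(J(4)) - M(-13) = (33 - 3*(-1)) - (2 + (1/10)*(-13)) = (33 + 3) - (2 - 13/10) = 36 - 1*7/10 = 36 - 7/10 = 353/10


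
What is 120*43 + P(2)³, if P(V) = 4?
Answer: 5224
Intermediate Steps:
120*43 + P(2)³ = 120*43 + 4³ = 5160 + 64 = 5224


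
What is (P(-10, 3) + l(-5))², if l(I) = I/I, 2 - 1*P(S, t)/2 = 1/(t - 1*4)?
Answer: 49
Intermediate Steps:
P(S, t) = 4 - 2/(-4 + t) (P(S, t) = 4 - 2/(t - 1*4) = 4 - 2/(t - 4) = 4 - 2/(-4 + t))
l(I) = 1
(P(-10, 3) + l(-5))² = (2*(-9 + 2*3)/(-4 + 3) + 1)² = (2*(-9 + 6)/(-1) + 1)² = (2*(-1)*(-3) + 1)² = (6 + 1)² = 7² = 49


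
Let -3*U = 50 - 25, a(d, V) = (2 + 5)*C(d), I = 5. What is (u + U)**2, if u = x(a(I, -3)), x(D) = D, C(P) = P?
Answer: 6400/9 ≈ 711.11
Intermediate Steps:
a(d, V) = 7*d (a(d, V) = (2 + 5)*d = 7*d)
U = -25/3 (U = -(50 - 25)/3 = -1/3*25 = -25/3 ≈ -8.3333)
u = 35 (u = 7*5 = 35)
(u + U)**2 = (35 - 25/3)**2 = (80/3)**2 = 6400/9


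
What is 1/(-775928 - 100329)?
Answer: -1/876257 ≈ -1.1412e-6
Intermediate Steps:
1/(-775928 - 100329) = 1/(-876257) = -1/876257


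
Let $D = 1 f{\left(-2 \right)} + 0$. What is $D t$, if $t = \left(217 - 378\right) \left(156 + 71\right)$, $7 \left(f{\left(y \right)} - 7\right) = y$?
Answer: $-245387$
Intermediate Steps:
$f{\left(y \right)} = 7 + \frac{y}{7}$
$t = -36547$ ($t = \left(-161\right) 227 = -36547$)
$D = \frac{47}{7}$ ($D = 1 \left(7 + \frac{1}{7} \left(-2\right)\right) + 0 = 1 \left(7 - \frac{2}{7}\right) + 0 = 1 \cdot \frac{47}{7} + 0 = \frac{47}{7} + 0 = \frac{47}{7} \approx 6.7143$)
$D t = \frac{47}{7} \left(-36547\right) = -245387$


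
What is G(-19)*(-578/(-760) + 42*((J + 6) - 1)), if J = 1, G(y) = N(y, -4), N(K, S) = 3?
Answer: 288147/380 ≈ 758.28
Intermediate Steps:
G(y) = 3
G(-19)*(-578/(-760) + 42*((J + 6) - 1)) = 3*(-578/(-760) + 42*((1 + 6) - 1)) = 3*(-578*(-1/760) + 42*(7 - 1)) = 3*(289/380 + 42*6) = 3*(289/380 + 252) = 3*(96049/380) = 288147/380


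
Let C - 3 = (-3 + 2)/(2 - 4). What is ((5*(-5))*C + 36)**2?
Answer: 10609/4 ≈ 2652.3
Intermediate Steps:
C = 7/2 (C = 3 + (-3 + 2)/(2 - 4) = 3 - 1/(-2) = 3 - 1*(-1/2) = 3 + 1/2 = 7/2 ≈ 3.5000)
((5*(-5))*C + 36)**2 = ((5*(-5))*(7/2) + 36)**2 = (-25*7/2 + 36)**2 = (-175/2 + 36)**2 = (-103/2)**2 = 10609/4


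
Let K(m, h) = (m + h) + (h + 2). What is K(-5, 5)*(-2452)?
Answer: -17164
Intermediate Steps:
K(m, h) = 2 + m + 2*h (K(m, h) = (h + m) + (2 + h) = 2 + m + 2*h)
K(-5, 5)*(-2452) = (2 - 5 + 2*5)*(-2452) = (2 - 5 + 10)*(-2452) = 7*(-2452) = -17164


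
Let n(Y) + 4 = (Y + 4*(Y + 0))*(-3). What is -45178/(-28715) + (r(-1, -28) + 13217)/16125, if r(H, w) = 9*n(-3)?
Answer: 223723448/92605875 ≈ 2.4159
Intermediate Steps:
n(Y) = -4 - 15*Y (n(Y) = -4 + (Y + 4*(Y + 0))*(-3) = -4 + (Y + 4*Y)*(-3) = -4 + (5*Y)*(-3) = -4 - 15*Y)
r(H, w) = 369 (r(H, w) = 9*(-4 - 15*(-3)) = 9*(-4 + 45) = 9*41 = 369)
-45178/(-28715) + (r(-1, -28) + 13217)/16125 = -45178/(-28715) + (369 + 13217)/16125 = -45178*(-1/28715) + 13586*(1/16125) = 45178/28715 + 13586/16125 = 223723448/92605875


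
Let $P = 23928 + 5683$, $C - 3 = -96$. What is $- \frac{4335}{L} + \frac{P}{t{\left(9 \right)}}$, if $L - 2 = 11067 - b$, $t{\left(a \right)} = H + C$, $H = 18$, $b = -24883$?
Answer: $- \frac{354966599}{898800} \approx -394.93$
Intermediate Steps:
$C = -93$ ($C = 3 - 96 = -93$)
$t{\left(a \right)} = -75$ ($t{\left(a \right)} = 18 - 93 = -75$)
$P = 29611$
$L = 35952$ ($L = 2 + \left(11067 - -24883\right) = 2 + \left(11067 + 24883\right) = 2 + 35950 = 35952$)
$- \frac{4335}{L} + \frac{P}{t{\left(9 \right)}} = - \frac{4335}{35952} + \frac{29611}{-75} = \left(-4335\right) \frac{1}{35952} + 29611 \left(- \frac{1}{75}\right) = - \frac{1445}{11984} - \frac{29611}{75} = - \frac{354966599}{898800}$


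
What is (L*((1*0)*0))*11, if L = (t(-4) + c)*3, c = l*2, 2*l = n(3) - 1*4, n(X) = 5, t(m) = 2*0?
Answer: 0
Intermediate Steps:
t(m) = 0
l = ½ (l = (5 - 1*4)/2 = (5 - 4)/2 = (½)*1 = ½ ≈ 0.50000)
c = 1 (c = (½)*2 = 1)
L = 3 (L = (0 + 1)*3 = 1*3 = 3)
(L*((1*0)*0))*11 = (3*((1*0)*0))*11 = (3*(0*0))*11 = (3*0)*11 = 0*11 = 0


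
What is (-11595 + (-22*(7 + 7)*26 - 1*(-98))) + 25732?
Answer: 6227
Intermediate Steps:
(-11595 + (-22*(7 + 7)*26 - 1*(-98))) + 25732 = (-11595 + (-22*14*26 + 98)) + 25732 = (-11595 + (-308*26 + 98)) + 25732 = (-11595 + (-8008 + 98)) + 25732 = (-11595 - 7910) + 25732 = -19505 + 25732 = 6227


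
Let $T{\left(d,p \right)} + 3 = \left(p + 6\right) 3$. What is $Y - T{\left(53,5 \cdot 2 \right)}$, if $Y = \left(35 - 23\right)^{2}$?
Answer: $99$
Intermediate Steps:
$T{\left(d,p \right)} = 15 + 3 p$ ($T{\left(d,p \right)} = -3 + \left(p + 6\right) 3 = -3 + \left(6 + p\right) 3 = -3 + \left(18 + 3 p\right) = 15 + 3 p$)
$Y = 144$ ($Y = 12^{2} = 144$)
$Y - T{\left(53,5 \cdot 2 \right)} = 144 - \left(15 + 3 \cdot 5 \cdot 2\right) = 144 - \left(15 + 3 \cdot 10\right) = 144 - \left(15 + 30\right) = 144 - 45 = 99$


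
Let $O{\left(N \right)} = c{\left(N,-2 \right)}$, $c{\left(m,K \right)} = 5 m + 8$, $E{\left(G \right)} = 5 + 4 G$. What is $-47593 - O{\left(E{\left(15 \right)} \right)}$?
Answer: $-47926$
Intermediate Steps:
$c{\left(m,K \right)} = 8 + 5 m$
$O{\left(N \right)} = 8 + 5 N$
$-47593 - O{\left(E{\left(15 \right)} \right)} = -47593 - \left(8 + 5 \left(5 + 4 \cdot 15\right)\right) = -47593 - \left(8 + 5 \left(5 + 60\right)\right) = -47593 - \left(8 + 5 \cdot 65\right) = -47593 - \left(8 + 325\right) = -47593 - 333 = -47926$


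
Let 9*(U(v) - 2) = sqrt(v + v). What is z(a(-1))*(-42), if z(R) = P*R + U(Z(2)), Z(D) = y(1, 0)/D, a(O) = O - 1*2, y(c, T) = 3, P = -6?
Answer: -840 - 14*sqrt(3)/3 ≈ -848.08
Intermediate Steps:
a(O) = -2 + O (a(O) = O - 2 = -2 + O)
Z(D) = 3/D
U(v) = 2 + sqrt(2)*sqrt(v)/9 (U(v) = 2 + sqrt(v + v)/9 = 2 + sqrt(2*v)/9 = 2 + (sqrt(2)*sqrt(v))/9 = 2 + sqrt(2)*sqrt(v)/9)
z(R) = 2 - 6*R + sqrt(3)/9 (z(R) = -6*R + (2 + sqrt(2)*sqrt(3/2)/9) = -6*R + (2 + sqrt(2)*(sqrt(6)/2)/9) = -6*R + (2 + sqrt(3)/9) = 2 - 6*R + sqrt(3)/9)
z(a(-1))*(-42) = (2 - 6*(-2 - 1) + sqrt(3)/9)*(-42) = (2 - 6*(-3) + sqrt(3)/9)*(-42) = (2 + 18 + sqrt(3)/9)*(-42) = (20 + sqrt(3)/9)*(-42) = -840 - 14*sqrt(3)/3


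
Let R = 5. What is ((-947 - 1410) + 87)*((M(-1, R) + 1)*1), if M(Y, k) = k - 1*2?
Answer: -9080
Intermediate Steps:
M(Y, k) = -2 + k (M(Y, k) = k - 2 = -2 + k)
((-947 - 1410) + 87)*((M(-1, R) + 1)*1) = ((-947 - 1410) + 87)*(((-2 + 5) + 1)*1) = (-2357 + 87)*((3 + 1)*1) = -9080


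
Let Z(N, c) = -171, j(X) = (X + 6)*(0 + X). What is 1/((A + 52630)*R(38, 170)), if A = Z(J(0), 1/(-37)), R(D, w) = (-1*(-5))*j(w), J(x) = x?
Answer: 1/7847866400 ≈ 1.2742e-10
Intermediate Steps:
j(X) = X*(6 + X) (j(X) = (6 + X)*X = X*(6 + X))
R(D, w) = 5*w*(6 + w) (R(D, w) = (-1*(-5))*(w*(6 + w)) = 5*(w*(6 + w)) = 5*w*(6 + w))
A = -171
1/((A + 52630)*R(38, 170)) = 1/((-171 + 52630)*((5*170*(6 + 170)))) = 1/(52459*((5*170*176))) = (1/52459)/149600 = (1/52459)*(1/149600) = 1/7847866400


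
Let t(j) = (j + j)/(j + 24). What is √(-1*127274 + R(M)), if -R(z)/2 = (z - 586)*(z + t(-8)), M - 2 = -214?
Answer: I*√467222 ≈ 683.54*I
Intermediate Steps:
M = -212 (M = 2 - 214 = -212)
t(j) = 2*j/(24 + j) (t(j) = (2*j)/(24 + j) = 2*j/(24 + j))
R(z) = -2*(-1 + z)*(-586 + z) (R(z) = -2*(z - 586)*(z + 2*(-8)/(24 - 8)) = -2*(-586 + z)*(z + 2*(-8)/16) = -2*(-586 + z)*(z + 2*(-8)*(1/16)) = -2*(-586 + z)*(z - 1) = -2*(-586 + z)*(-1 + z) = -2*(-1 + z)*(-586 + z))
√(-1*127274 + R(M)) = √(-1*127274 + (-1172 - 2*(-212)² + 1174*(-212))) = √(-127274 + (-1172 - 2*44944 - 248888)) = √(-127274 + (-1172 - 89888 - 248888)) = √(-127274 - 339948) = √(-467222) = I*√467222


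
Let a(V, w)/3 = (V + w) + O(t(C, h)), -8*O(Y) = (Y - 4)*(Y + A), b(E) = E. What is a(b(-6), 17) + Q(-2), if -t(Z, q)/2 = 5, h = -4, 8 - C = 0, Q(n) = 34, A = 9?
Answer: 247/4 ≈ 61.750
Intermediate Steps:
C = 8 (C = 8 - 1*0 = 8 + 0 = 8)
t(Z, q) = -10 (t(Z, q) = -2*5 = -10)
O(Y) = -(-4 + Y)*(9 + Y)/8 (O(Y) = -(Y - 4)*(Y + 9)/8 = -(-4 + Y)*(9 + Y)/8)
a(V, w) = -21/4 + 3*V + 3*w (a(V, w) = 3*((V + w) + (9/2 - 5/8*(-10) - 1/8*(-10)**2)) = 3*((V + w) + (9/2 + 25/4 - 1/8*100)) = 3*((V + w) + (9/2 + 25/4 - 25/2)) = 3*((V + w) - 7/4) = 3*(-7/4 + V + w) = -21/4 + 3*V + 3*w)
a(b(-6), 17) + Q(-2) = (-21/4 + 3*(-6) + 3*17) + 34 = (-21/4 - 18 + 51) + 34 = 111/4 + 34 = 247/4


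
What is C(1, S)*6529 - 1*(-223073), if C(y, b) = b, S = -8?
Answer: 170841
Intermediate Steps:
C(1, S)*6529 - 1*(-223073) = -8*6529 - 1*(-223073) = -52232 + 223073 = 170841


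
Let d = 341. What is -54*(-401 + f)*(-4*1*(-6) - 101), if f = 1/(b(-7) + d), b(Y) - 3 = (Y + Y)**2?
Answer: -16673503/10 ≈ -1.6674e+6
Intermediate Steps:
b(Y) = 3 + 4*Y**2 (b(Y) = 3 + (Y + Y)**2 = 3 + (2*Y)**2 = 3 + 4*Y**2)
f = 1/540 (f = 1/((3 + 4*(-7)**2) + 341) = 1/((3 + 4*49) + 341) = 1/((3 + 196) + 341) = 1/(199 + 341) = 1/540 ≈ 0.0018519)
-54*(-401 + f)*(-4*1*(-6) - 101) = -54*(-401 + 1/540)*(-4*1*(-6) - 101) = -(-216539)*(-4*(-6) - 101)/10 = -(-216539)*(24 - 101)/10 = -(-216539)*(-77)/10 = -54*16673503/540 = -16673503/10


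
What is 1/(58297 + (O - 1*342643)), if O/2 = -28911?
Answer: -1/342168 ≈ -2.9225e-6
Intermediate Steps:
O = -57822 (O = 2*(-28911) = -57822)
1/(58297 + (O - 1*342643)) = 1/(58297 + (-57822 - 1*342643)) = 1/(58297 + (-57822 - 342643)) = 1/(58297 - 400465) = 1/(-342168) = -1/342168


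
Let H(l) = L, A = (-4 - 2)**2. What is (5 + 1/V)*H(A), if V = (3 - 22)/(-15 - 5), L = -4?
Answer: -460/19 ≈ -24.211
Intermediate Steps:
A = 36 (A = (-6)**2 = 36)
V = 19/20 (V = -19/(-20) = -19*(-1/20) = 19/20 ≈ 0.95000)
H(l) = -4
(5 + 1/V)*H(A) = (5 + 1/(19/20))*(-4) = (5 + 20/19)*(-4) = (115/19)*(-4) = -460/19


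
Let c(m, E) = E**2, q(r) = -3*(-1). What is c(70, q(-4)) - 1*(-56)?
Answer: 65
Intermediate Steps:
q(r) = 3
c(70, q(-4)) - 1*(-56) = 3**2 - 1*(-56) = 9 + 56 = 65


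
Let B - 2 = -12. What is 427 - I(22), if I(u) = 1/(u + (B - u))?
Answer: 4271/10 ≈ 427.10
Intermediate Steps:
B = -10 (B = 2 - 12 = -10)
I(u) = -1/10 (I(u) = 1/(u + (-10 - u)) = 1/(-10) = -1/10)
427 - I(22) = 427 - 1*(-1/10) = 427 + 1/10 = 4271/10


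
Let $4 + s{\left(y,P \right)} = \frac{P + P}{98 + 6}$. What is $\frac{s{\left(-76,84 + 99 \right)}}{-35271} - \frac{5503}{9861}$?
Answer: $- \frac{3364253917}{6028660404} \approx -0.55804$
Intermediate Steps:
$s{\left(y,P \right)} = -4 + \frac{P}{52}$ ($s{\left(y,P \right)} = -4 + \frac{P + P}{98 + 6} = -4 + \frac{2 P}{104} = -4 + 2 P \frac{1}{104} = -4 + \frac{P}{52}$)
$\frac{s{\left(-76,84 + 99 \right)}}{-35271} - \frac{5503}{9861} = \frac{-4 + \frac{84 + 99}{52}}{-35271} - \frac{5503}{9861} = \left(-4 + \frac{1}{52} \cdot 183\right) \left(- \frac{1}{35271}\right) - \frac{5503}{9861} = \left(-4 + \frac{183}{52}\right) \left(- \frac{1}{35271}\right) - \frac{5503}{9861} = \left(- \frac{25}{52}\right) \left(- \frac{1}{35271}\right) - \frac{5503}{9861} = \frac{25}{1834092} - \frac{5503}{9861} = - \frac{3364253917}{6028660404}$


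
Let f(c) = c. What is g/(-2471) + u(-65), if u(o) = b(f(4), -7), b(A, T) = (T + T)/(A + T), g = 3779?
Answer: 23257/7413 ≈ 3.1373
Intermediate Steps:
b(A, T) = 2*T/(A + T) (b(A, T) = (2*T)/(A + T) = 2*T/(A + T))
u(o) = 14/3 (u(o) = 2*(-7)/(4 - 7) = 2*(-7)/(-3) = 2*(-7)*(-⅓) = 14/3)
g/(-2471) + u(-65) = 3779/(-2471) + 14/3 = 3779*(-1/2471) + 14/3 = -3779/2471 + 14/3 = 23257/7413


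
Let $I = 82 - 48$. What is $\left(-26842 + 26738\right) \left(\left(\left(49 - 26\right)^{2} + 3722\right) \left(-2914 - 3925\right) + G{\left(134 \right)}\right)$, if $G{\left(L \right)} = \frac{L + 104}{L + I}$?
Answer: $\frac{9070647326}{3} \approx 3.0235 \cdot 10^{9}$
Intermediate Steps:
$I = 34$
$G{\left(L \right)} = \frac{104 + L}{34 + L}$ ($G{\left(L \right)} = \frac{L + 104}{L + 34} = \frac{104 + L}{34 + L}$)
$\left(-26842 + 26738\right) \left(\left(\left(49 - 26\right)^{2} + 3722\right) \left(-2914 - 3925\right) + G{\left(134 \right)}\right) = \left(-26842 + 26738\right) \left(\left(\left(49 - 26\right)^{2} + 3722\right) \left(-2914 - 3925\right) + \frac{104 + 134}{34 + 134}\right) = - 104 \left(\left(23^{2} + 3722\right) \left(-6839\right) + \frac{1}{168} \cdot 238\right) = - 104 \left(\left(529 + 3722\right) \left(-6839\right) + \frac{1}{168} \cdot 238\right) = - 104 \left(4251 \left(-6839\right) + \frac{17}{12}\right) = - 104 \left(-29072589 + \frac{17}{12}\right) = \left(-104\right) \left(- \frac{348871051}{12}\right) = \frac{9070647326}{3}$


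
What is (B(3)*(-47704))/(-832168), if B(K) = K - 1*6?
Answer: -17889/104021 ≈ -0.17197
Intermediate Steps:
B(K) = -6 + K (B(K) = K - 6 = -6 + K)
(B(3)*(-47704))/(-832168) = ((-6 + 3)*(-47704))/(-832168) = -3*(-47704)*(-1/832168) = 143112*(-1/832168) = -17889/104021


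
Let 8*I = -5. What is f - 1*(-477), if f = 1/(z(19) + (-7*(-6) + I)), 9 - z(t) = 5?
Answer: 173159/363 ≈ 477.02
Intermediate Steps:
I = -5/8 (I = (⅛)*(-5) = -5/8 ≈ -0.62500)
z(t) = 4 (z(t) = 9 - 1*5 = 9 - 5 = 4)
f = 8/363 (f = 1/(4 + (-7*(-6) - 5/8)) = 1/(4 + (42 - 5/8)) = 1/(4 + 331/8) = 1/(363/8) = 8/363 ≈ 0.022039)
f - 1*(-477) = 8/363 - 1*(-477) = 8/363 + 477 = 173159/363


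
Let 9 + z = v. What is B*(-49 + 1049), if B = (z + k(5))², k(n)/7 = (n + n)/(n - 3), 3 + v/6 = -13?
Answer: 4900000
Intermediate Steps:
v = -96 (v = -18 + 6*(-13) = -18 - 78 = -96)
k(n) = 14*n/(-3 + n) (k(n) = 7*((n + n)/(n - 3)) = 7*((2*n)/(-3 + n)) = 7*(2*n/(-3 + n)) = 14*n/(-3 + n))
z = -105 (z = -9 - 96 = -105)
B = 4900 (B = (-105 + 14*5/(-3 + 5))² = (-105 + 14*5/2)² = (-105 + 14*5*(½))² = (-105 + 35)² = (-70)² = 4900)
B*(-49 + 1049) = 4900*(-49 + 1049) = 4900*1000 = 4900000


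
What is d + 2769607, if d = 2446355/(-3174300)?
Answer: 1758312210749/634860 ≈ 2.7696e+6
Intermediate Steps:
d = -489271/634860 (d = 2446355*(-1/3174300) = -489271/634860 ≈ -0.77068)
d + 2769607 = -489271/634860 + 2769607 = 1758312210749/634860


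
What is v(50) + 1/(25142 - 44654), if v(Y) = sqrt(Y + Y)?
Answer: 195119/19512 ≈ 10.000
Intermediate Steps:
v(Y) = sqrt(2)*sqrt(Y) (v(Y) = sqrt(2*Y) = sqrt(2)*sqrt(Y))
v(50) + 1/(25142 - 44654) = sqrt(2)*sqrt(50) + 1/(25142 - 44654) = sqrt(2)*(5*sqrt(2)) + 1/(-19512) = 10 - 1/19512 = 195119/19512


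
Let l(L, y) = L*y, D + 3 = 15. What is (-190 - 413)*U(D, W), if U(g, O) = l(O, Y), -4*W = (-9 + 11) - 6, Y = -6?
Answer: 3618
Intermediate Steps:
D = 12 (D = -3 + 15 = 12)
W = 1 (W = -((-9 + 11) - 6)/4 = -(2 - 6)/4 = -¼*(-4) = 1)
U(g, O) = -6*O (U(g, O) = O*(-6) = -6*O)
(-190 - 413)*U(D, W) = (-190 - 413)*(-6*1) = -603*(-6) = 3618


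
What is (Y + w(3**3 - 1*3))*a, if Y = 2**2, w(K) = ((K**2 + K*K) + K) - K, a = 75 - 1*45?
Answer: 34680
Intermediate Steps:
a = 30 (a = 75 - 45 = 30)
w(K) = 2*K**2 (w(K) = ((K**2 + K**2) + K) - K = (2*K**2 + K) - K = (K + 2*K**2) - K = 2*K**2)
Y = 4
(Y + w(3**3 - 1*3))*a = (4 + 2*(3**3 - 1*3)**2)*30 = (4 + 2*(27 - 3)**2)*30 = (4 + 2*24**2)*30 = (4 + 2*576)*30 = (4 + 1152)*30 = 1156*30 = 34680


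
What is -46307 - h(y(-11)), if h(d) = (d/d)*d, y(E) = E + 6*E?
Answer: -46230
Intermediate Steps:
y(E) = 7*E
h(d) = d (h(d) = 1*d = d)
-46307 - h(y(-11)) = -46307 - 7*(-11) = -46307 - 1*(-77) = -46307 + 77 = -46230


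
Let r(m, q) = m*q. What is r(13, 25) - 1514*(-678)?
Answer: 1026817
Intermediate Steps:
r(13, 25) - 1514*(-678) = 13*25 - 1514*(-678) = 325 + 1026492 = 1026817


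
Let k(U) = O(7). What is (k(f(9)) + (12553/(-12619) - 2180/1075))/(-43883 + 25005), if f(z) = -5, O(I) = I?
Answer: -5395408/25608809315 ≈ -0.00021069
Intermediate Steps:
k(U) = 7
(k(f(9)) + (12553/(-12619) - 2180/1075))/(-43883 + 25005) = (7 + (12553/(-12619) - 2180/1075))/(-43883 + 25005) = (7 + (12553*(-1/12619) - 2180*1/1075))/(-18878) = (7 + (-12553/12619 - 436/215))*(-1/18878) = (7 - 8200779/2713085)*(-1/18878) = (10790816/2713085)*(-1/18878) = -5395408/25608809315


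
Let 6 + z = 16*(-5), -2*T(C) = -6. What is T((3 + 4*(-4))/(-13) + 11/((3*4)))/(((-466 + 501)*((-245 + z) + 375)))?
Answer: 3/1540 ≈ 0.0019481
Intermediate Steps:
T(C) = 3 (T(C) = -1/2*(-6) = 3)
z = -86 (z = -6 + 16*(-5) = -6 - 80 = -86)
T((3 + 4*(-4))/(-13) + 11/((3*4)))/(((-466 + 501)*((-245 + z) + 375))) = 3/(((-466 + 501)*((-245 - 86) + 375))) = 3/((35*(-331 + 375))) = 3/((35*44)) = 3/1540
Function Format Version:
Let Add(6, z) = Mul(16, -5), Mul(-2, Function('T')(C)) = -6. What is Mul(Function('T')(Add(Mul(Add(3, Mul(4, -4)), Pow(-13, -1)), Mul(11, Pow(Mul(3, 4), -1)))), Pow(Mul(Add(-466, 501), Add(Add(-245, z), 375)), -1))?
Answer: Rational(3, 1540) ≈ 0.0019481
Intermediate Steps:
Function('T')(C) = 3 (Function('T')(C) = Mul(Rational(-1, 2), -6) = 3)
z = -86 (z = Add(-6, Mul(16, -5)) = Add(-6, -80) = -86)
Mul(Function('T')(Add(Mul(Add(3, Mul(4, -4)), Pow(-13, -1)), Mul(11, Pow(Mul(3, 4), -1)))), Pow(Mul(Add(-466, 501), Add(Add(-245, z), 375)), -1)) = Mul(3, Pow(Mul(Add(-466, 501), Add(Add(-245, -86), 375)), -1)) = Mul(3, Pow(Mul(35, Add(-331, 375)), -1)) = Mul(3, Pow(Mul(35, 44), -1)) = Mul(3, Pow(1540, -1)) = Mul(3, Rational(1, 1540)) = Rational(3, 1540)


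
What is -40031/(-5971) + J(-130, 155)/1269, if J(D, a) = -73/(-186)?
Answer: 9449112937/1409359014 ≈ 6.7045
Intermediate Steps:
J(D, a) = 73/186 (J(D, a) = -73*(-1/186) = 73/186)
-40031/(-5971) + J(-130, 155)/1269 = -40031/(-5971) + (73/186)/1269 = -40031*(-1/5971) + (73/186)*(1/1269) = 40031/5971 + 73/236034 = 9449112937/1409359014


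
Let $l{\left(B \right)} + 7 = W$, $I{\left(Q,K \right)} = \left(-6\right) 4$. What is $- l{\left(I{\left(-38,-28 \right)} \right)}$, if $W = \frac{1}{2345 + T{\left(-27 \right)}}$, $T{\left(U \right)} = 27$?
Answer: $\frac{16603}{2372} \approx 6.9996$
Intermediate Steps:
$I{\left(Q,K \right)} = -24$
$W = \frac{1}{2372}$ ($W = \frac{1}{2345 + 27} = \frac{1}{2372} \approx 0.00042159$)
$l{\left(B \right)} = - \frac{16603}{2372}$ ($l{\left(B \right)} = -7 + \frac{1}{2372} = - \frac{16603}{2372}$)
$- l{\left(I{\left(-38,-28 \right)} \right)} = \left(-1\right) \left(- \frac{16603}{2372}\right) = \frac{16603}{2372}$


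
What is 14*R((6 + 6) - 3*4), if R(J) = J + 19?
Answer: 266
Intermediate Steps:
R(J) = 19 + J
14*R((6 + 6) - 3*4) = 14*(19 + ((6 + 6) - 3*4)) = 14*(19 + (12 - 12)) = 14*(19 + 0) = 14*19 = 266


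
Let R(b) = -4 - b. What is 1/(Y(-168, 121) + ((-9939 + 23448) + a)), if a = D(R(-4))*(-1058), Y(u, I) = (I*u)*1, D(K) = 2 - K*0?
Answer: -1/8935 ≈ -0.00011192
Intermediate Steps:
D(K) = 2 (D(K) = 2 - 1*0 = 2 + 0 = 2)
Y(u, I) = I*u
a = -2116 (a = 2*(-1058) = -2116)
1/(Y(-168, 121) + ((-9939 + 23448) + a)) = 1/(121*(-168) + ((-9939 + 23448) - 2116)) = 1/(-20328 + (13509 - 2116)) = 1/(-20328 + 11393) = 1/(-8935) = -1/8935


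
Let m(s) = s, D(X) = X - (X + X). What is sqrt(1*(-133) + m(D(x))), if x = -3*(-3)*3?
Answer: 4*I*sqrt(10) ≈ 12.649*I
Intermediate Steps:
x = 27 (x = 9*3 = 27)
D(X) = -X (D(X) = X - 2*X = -X)
sqrt(1*(-133) + m(D(x))) = sqrt(1*(-133) - 1*27) = sqrt(-133 - 27) = sqrt(-160) = 4*I*sqrt(10)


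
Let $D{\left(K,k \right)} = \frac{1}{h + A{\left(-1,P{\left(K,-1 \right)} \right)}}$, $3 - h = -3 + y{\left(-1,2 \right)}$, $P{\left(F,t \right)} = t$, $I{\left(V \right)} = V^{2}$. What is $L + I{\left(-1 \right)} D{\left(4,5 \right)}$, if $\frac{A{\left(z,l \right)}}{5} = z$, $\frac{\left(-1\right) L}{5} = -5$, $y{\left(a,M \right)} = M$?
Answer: $24$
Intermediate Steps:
$L = 25$ ($L = \left(-5\right) \left(-5\right) = 25$)
$A{\left(z,l \right)} = 5 z$
$h = 4$ ($h = 3 - \left(-3 + 2\right) = 3 - -1 = 3 + 1 = 4$)
$D{\left(K,k \right)} = -1$ ($D{\left(K,k \right)} = \frac{1}{4 + 5 \left(-1\right)} = \frac{1}{4 - 5} = \frac{1}{-1} = -1$)
$L + I{\left(-1 \right)} D{\left(4,5 \right)} = 25 + \left(-1\right)^{2} \left(-1\right) = 25 + 1 \left(-1\right) = 25 - 1 = 24$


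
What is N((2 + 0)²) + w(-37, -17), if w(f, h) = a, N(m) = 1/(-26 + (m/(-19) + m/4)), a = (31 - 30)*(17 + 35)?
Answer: 24889/479 ≈ 51.960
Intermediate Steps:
a = 52 (a = 1*52 = 52)
N(m) = 1/(-26 + 15*m/76) (N(m) = 1/(-26 + (m*(-1/19) + m*(¼))) = 1/(-26 + (-m/19 + m/4)) = 1/(-26 + 15*m/76))
w(f, h) = 52
N((2 + 0)²) + w(-37, -17) = 76/(-1976 + 15*(2 + 0)²) + 52 = 76/(-1976 + 15*2²) + 52 = 76/(-1976 + 15*4) + 52 = 76/(-1976 + 60) + 52 = 76/(-1916) + 52 = 76*(-1/1916) + 52 = -19/479 + 52 = 24889/479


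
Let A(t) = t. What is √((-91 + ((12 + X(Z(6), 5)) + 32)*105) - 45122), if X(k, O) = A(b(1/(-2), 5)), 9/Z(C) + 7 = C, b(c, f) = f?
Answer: 6*I*√1113 ≈ 200.17*I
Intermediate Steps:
Z(C) = 9/(-7 + C)
X(k, O) = 5
√((-91 + ((12 + X(Z(6), 5)) + 32)*105) - 45122) = √((-91 + ((12 + 5) + 32)*105) - 45122) = √((-91 + (17 + 32)*105) - 45122) = √((-91 + 49*105) - 45122) = √((-91 + 5145) - 45122) = √(5054 - 45122) = √(-40068) = 6*I*√1113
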